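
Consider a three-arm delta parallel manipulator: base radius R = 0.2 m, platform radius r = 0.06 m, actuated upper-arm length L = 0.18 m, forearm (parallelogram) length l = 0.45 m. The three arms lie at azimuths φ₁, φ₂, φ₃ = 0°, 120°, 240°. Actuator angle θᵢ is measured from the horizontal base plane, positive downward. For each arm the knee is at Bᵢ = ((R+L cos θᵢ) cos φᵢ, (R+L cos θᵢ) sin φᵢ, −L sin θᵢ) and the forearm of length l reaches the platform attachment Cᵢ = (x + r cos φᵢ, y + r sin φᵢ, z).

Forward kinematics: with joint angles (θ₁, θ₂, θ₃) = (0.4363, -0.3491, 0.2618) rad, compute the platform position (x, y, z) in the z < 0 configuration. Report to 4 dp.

centre 1 = (0.3031·cos0.0°, 0.3031·sin0.0°, -0.0761) = (0.3031, 0.0000, -0.0761)
arm 2 at φ=120.0°: ρ2 = 0.3091;  centre 2 = (-0.1546, 0.2677, 0.0616)
arm 3 at φ=240.0°: ρ3 = 0.3139;  centre 3 = (-0.1569, -0.2718, -0.0466)
eliminate P² terms by subtracting sphere 1 from 2 and 3
linear system: -0.9154x+0.5355y = 0.0017−0.2753z; -0.9201x+-0.5436y = 0.0030−0.0590z
Cramer: x(z) = -0.0025+0.1830z;  y(z) = -0.0012-0.2013z
into |P−centre ₁|² = l²: 1.0740z² + 0.0408z + -0.1033 = 0;  Δ = 0.4453;  z = -0.3296 or 0.2917 → z<0 root = -0.3296
x = -0.0629, y = 0.0651

(-0.0629, 0.0651, -0.3296)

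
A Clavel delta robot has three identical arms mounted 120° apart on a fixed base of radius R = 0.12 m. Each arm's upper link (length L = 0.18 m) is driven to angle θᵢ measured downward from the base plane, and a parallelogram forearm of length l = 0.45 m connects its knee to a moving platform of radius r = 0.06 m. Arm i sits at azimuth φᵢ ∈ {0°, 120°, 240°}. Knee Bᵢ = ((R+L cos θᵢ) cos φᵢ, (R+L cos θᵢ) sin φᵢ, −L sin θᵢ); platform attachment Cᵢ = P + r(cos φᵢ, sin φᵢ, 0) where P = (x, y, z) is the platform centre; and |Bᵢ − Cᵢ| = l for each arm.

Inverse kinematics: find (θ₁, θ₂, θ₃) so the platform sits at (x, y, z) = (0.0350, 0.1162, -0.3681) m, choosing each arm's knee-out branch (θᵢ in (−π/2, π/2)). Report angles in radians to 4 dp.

θ₁ = -0.0870, θ₂ = -0.2618, θ₃ = 0.4364

φ1=0.0° → target in arm frame (0.0350, 0.1162)
  e−x'=0.0250;  (l²−L²−(e−x')²−y'²−z²)/2L = 0.0569
  γ=atan2(-0.3681,0.0250)=-1.5030;  ψ=arccos(0.1542)=1.4160;  θ1=γ+ψ≈-0.0870
φ2=120.0° → target in arm frame (0.0831, -0.0884)
  A=-0.0231, B=-0.3681, C=(l²−L²−A²−y'²−z²)/(2L)=0.0729
  γ=atan2(-0.3681,-0.0231)=-1.6336;  ψ=arccos(0.1977)=1.3718;  θ2=γ+ψ≈-0.2618
φ3=240.0° → target in arm frame (-0.1181, -0.0278)
  A cos θ + B sin θ = C:  0.1781·cos θ + -0.3681·sin θ = 0.0058
  γ=atan2(-0.3681,0.1781)=-1.1201;  ψ=arccos(0.0143)=1.5565;  θ3=γ+ψ≈0.4364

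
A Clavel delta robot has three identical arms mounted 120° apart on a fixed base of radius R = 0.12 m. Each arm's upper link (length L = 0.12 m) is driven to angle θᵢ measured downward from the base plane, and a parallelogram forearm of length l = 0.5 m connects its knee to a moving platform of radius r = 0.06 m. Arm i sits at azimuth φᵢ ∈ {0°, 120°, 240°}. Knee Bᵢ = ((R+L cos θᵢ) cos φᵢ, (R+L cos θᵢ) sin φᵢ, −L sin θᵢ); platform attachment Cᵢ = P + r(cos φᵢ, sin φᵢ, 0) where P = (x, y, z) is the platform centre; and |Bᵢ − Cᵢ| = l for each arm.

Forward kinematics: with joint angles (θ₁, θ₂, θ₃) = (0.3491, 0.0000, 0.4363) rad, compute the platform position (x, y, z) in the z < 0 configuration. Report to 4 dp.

φ1=0.0°: virtual centre (0.1728, 0.0000, -0.0410), radius l
arm 2 at φ=120.0°: (R−r)+L cos θ2 = 0.1800;  O2 = (-0.0900, 0.1559, 0.0000)
φ3=240.0°: virtual centre (-0.0844, -0.1461, -0.0507), radius l
eliminate P² terms by subtracting sphere 1 from 2 and 3
plane₁₂: -0.5255x+0.3118y+0.0821z = 0.0009
Cramer: x(z) = -0.0003+0.0572z;  y(z) = 0.0022-0.1668z
quadratic in z: (1.0311)z²+(0.0615)z+(-0.2183)=0, √Δ=0.9510 → z ∈ {-0.4910, 0.4313}; z = -0.4910 (taking z<0)
x = -0.0284, y = 0.0841

(-0.0284, 0.0841, -0.4910)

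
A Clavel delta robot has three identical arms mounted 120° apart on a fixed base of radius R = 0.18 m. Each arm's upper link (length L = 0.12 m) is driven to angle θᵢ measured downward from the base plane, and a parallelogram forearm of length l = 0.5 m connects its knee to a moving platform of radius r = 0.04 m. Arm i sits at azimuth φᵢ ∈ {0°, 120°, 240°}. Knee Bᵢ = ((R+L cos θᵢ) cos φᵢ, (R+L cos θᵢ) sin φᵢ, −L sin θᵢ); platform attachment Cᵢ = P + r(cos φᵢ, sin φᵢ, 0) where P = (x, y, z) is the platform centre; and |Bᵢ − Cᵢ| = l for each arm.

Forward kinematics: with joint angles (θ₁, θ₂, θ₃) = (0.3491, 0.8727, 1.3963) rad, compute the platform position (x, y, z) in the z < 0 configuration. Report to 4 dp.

arm 1 at φ=0.0°: e+L cos θ1 = 0.2528;  S1 = (0.2528, 0.0000, -0.0410)
arm 2 at φ=120.0°: e+L cos θ2 = 0.2171;  S2 = (-0.1086, 0.1880, -0.0919)
φ3=240.0°: virtual centre (-0.0804, -0.1393, -0.1182), radius l
eliminate P² terms by subtracting sphere 1 from 2 and 3
[-0.7227 0.3761 -0.1018]·P = -0.0100;  [-0.6664 -0.2786 -0.1543]·P = -0.0257
Cramer: x(z) = 0.0276-0.1911z;  y(z) = 0.0264-0.0966z
sphere 1 gives Az²+Bz+C=0 with A=1.0459, B=0.1631, C=-0.1969;  B²−4AC=0.8503;  roots -0.5188, 0.3629;  negative root z = -0.5188
x = 0.1267, y = 0.0766

(0.1267, 0.0766, -0.5188)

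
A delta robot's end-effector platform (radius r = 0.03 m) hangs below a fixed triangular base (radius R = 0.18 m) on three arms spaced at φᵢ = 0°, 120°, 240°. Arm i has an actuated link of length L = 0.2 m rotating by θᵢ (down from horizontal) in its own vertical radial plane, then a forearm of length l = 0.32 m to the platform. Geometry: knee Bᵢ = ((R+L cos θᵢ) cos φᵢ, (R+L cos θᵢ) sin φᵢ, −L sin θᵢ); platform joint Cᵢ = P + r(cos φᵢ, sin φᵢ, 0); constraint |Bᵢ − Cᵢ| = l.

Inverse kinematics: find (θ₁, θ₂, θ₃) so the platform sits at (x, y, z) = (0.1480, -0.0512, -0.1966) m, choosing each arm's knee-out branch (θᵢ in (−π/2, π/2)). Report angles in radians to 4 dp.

rotate P by −φ1: (0.1480, -0.0512, -0.1966)
  A cos θ + B sin θ = C:  0.0020·cos θ + -0.1966·sin θ = 0.0528
  γ=atan2(-0.1966,0.0020)=-1.5606;  ψ=arccos(0.2686)=1.2989;  θ1=γ+ψ≈-0.2618
arm 2 (φ=120.0°): x'=-0.1183, y'=-0.1026
  e−x'=0.2683;  (l²−L²−(e−x')²−y'²−z²)/2L = -0.1469
  √(A²+B²)=0.3327;  θ2 = -0.6323+2.0283 ≈ 1.3960
rotate P by −φ3: (-0.0297, 0.1538, -0.1966)
  A cos θ + B sin θ = C:  0.1797·cos θ + -0.1966·sin θ = -0.0804
  √(A²+B²)=0.2663;  θ3 = -0.8304+1.8776 ≈ 1.0472

θ₁ = -0.2618, θ₂ = 1.3960, θ₃ = 1.0472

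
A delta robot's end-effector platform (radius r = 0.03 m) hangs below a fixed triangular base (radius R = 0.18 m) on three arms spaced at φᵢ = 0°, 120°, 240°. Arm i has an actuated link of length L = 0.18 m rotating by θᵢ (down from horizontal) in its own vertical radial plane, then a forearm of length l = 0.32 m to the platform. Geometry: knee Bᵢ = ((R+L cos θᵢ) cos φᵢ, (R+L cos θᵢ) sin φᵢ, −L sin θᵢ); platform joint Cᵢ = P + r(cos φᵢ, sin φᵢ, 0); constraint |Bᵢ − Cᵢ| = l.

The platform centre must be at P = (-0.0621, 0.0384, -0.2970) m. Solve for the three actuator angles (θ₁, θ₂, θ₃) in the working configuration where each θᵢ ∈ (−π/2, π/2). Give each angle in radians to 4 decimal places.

φ1=0.0° → target in arm frame (-0.0621, 0.0384)
  A=0.2121, B=-0.2970, C=(l²−L²−A²−y'²−z²)/(2L)=-0.1796
  θ1 = atan2(B,A) + arccos(C/0.3650) = 1.1348
φ2=120.0° → target in arm frame (0.0643, 0.0346)
  e−x'=0.0857;  (l²−L²−(e−x')²−y'²−z²)/2L = -0.0743
  γ=atan2(-0.2970,0.0857)=-1.2899;  ψ=arccos(-0.2404)=1.8135;  θ2=γ+ψ≈0.5236
φ3=240.0° → target in arm frame (-0.0022, -0.0730)
  e−x'=0.1522;  (l²−L²−(e−x')²−y'²−z²)/2L = -0.1297
  √(A²+B²)=0.3337;  θ3 = -1.0972+1.9700 ≈ 0.8728

θ₁ = 1.1348, θ₂ = 0.5236, θ₃ = 0.8728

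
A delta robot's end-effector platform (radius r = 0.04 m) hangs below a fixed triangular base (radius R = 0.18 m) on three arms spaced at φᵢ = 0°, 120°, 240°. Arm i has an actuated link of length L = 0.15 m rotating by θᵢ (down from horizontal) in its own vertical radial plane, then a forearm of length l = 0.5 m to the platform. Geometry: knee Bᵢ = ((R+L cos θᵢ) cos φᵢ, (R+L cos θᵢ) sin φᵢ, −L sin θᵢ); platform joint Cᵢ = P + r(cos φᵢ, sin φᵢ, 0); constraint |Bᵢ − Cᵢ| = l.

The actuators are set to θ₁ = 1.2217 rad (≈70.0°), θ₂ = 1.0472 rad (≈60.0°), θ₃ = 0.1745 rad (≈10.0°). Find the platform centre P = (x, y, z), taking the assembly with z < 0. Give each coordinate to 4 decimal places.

(-0.1148, -0.1360, -0.5122)

φ1=0.0°: virtual centre (0.1913, 0.0000, -0.1410), radius l
φ2=120.0°: virtual centre (-0.1075, 0.1862, -0.1299), radius l
S3 = (0.2877·cos240.0°, 0.2877·sin240.0°, -0.0260) = (-0.1439, -0.2492, -0.0260)
|S₂|²−|S₁|² = 0.0066;  |S₃|²−|S₁|² = 0.0270
[-0.5976 0.3724 0.0221]·P = 0.0066;  [-0.6703 -0.4983 0.2298]·P = 0.0270
det = 0.5474;  x = -0.0244+0.1764z,  y = -0.0213+0.2238z
sphere 1 gives Az²+Bz+C=0 with A=1.0812, B=0.1962, C=-0.1831;  B²−4AC=0.8306;  roots -0.5122, 0.3307;  negative root z = -0.5122
x = -0.1148, y = -0.1360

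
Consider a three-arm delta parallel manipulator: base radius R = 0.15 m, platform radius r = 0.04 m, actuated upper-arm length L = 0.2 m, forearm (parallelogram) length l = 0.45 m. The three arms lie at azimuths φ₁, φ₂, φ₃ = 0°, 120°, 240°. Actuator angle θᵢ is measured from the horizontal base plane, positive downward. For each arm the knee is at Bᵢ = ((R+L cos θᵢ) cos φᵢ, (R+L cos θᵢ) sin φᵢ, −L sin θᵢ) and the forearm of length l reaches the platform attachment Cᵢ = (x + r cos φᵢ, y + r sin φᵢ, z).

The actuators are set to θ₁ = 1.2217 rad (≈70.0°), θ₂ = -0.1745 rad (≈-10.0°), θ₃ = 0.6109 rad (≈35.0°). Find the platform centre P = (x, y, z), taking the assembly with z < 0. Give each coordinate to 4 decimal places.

S1 = (0.1784·cos0.0°, 0.1784·sin0.0°, -0.1879) = (0.1784, 0.0000, -0.1879)
φ2=120.0°: virtual centre (-0.1535, 0.2658, 0.0347), radius l
S3 = (0.2738·cos240.0°, 0.2738·sin240.0°, -0.1147) = (-0.1369, -0.2371, -0.1147)
eliminate P² terms by subtracting sphere 1 from 2 and 3
[-0.6638 0.5317 0.4453]·P = 0.0283;  [-0.6306 -0.4743 0.1464]·P = 0.0210
det = 0.6501;  x = -0.0378+0.4446z,  y = 0.0060+-0.2825z
quadratic in z: (1.2775)z²+(0.1802)z+(-0.1204)=0, √Δ=0.8048 → z ∈ {-0.3855, 0.2445}; z = -0.3855 (taking z<0)
x = -0.2092, y = 0.1149

(-0.2092, 0.1149, -0.3855)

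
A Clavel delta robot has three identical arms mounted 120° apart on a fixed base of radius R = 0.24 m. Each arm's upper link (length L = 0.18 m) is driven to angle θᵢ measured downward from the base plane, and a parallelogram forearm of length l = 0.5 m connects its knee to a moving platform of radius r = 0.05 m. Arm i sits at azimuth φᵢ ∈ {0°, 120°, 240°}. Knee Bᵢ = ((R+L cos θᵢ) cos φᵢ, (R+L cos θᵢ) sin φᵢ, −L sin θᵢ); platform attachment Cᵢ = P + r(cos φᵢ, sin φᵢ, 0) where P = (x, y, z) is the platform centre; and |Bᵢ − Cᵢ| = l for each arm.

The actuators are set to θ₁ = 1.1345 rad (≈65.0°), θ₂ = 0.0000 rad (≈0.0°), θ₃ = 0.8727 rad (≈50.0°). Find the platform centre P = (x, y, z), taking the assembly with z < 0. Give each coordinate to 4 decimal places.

arm 1 at φ=0.0°: e+L cos θ1 = 0.2661;  S1 = (0.2661, 0.0000, -0.1631)
S2 = (0.3700·cos120.0°, 0.3700·sin120.0°, 0.0000) = (-0.1850, 0.3204, 0.0000)
S3 = (0.3057·cos240.0°, 0.3057·sin240.0°, -0.1379) = (-0.1528, -0.2647, -0.1379)
subtract pairs → two planes through P
linear system: -0.9021x+0.6409y = 0.0395−0.3263z; -0.8378x+-0.5295y = 0.0151−0.0505z
Cramer: x(z) = -0.0301+0.2022z;  y(z) = 0.0192-0.2245z
quadratic in z: (1.0913)z²+(0.1979)z+(-0.1353)=0, √Δ=0.7935 → z ∈ {-0.4542, 0.2729}; z = -0.4542 (taking z<0)
x = -0.1220, y = 0.1212

(-0.1220, 0.1212, -0.4542)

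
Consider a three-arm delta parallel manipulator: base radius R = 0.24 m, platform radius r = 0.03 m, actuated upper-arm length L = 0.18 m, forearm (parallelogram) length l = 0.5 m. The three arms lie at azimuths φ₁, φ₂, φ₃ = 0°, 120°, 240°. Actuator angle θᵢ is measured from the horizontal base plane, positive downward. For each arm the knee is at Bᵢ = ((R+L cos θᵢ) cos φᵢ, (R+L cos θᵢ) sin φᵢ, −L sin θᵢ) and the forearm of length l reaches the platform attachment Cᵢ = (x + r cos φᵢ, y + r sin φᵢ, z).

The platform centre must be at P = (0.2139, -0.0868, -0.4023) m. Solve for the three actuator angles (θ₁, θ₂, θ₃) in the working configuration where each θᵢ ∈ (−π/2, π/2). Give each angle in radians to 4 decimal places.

θ₁ = -0.3490, θ₂ = 1.3963, θ₃ = 0.8726

φ1=0.0° → target in arm frame (0.2139, -0.0868)
  A=-0.0039, B=-0.4023, C=(l²−L²−A²−y'²−z²)/(2L)=0.1339
  θ1 = atan2(B,A) + arccos(C/0.4023) = -0.3490
arm 2 (φ=120.0°): x'=-0.1821, y'=-0.1418
  A=0.3921, B=-0.4023, C=(l²−L²−A²−y'²−z²)/(2L)=-0.3281
  θ2 = atan2(B,A) + arccos(C/0.5618) = 1.3963
rotate P by −φ3: (-0.0318, 0.2286, -0.4023)
  e−x'=0.2418;  (l²−L²−(e−x')²−y'²−z²)/2L = -0.1527
  γ=atan2(-0.4023,0.2418)=-1.0296;  ψ=arccos(-0.3254)=1.9022;  θ3=γ+ψ≈0.8726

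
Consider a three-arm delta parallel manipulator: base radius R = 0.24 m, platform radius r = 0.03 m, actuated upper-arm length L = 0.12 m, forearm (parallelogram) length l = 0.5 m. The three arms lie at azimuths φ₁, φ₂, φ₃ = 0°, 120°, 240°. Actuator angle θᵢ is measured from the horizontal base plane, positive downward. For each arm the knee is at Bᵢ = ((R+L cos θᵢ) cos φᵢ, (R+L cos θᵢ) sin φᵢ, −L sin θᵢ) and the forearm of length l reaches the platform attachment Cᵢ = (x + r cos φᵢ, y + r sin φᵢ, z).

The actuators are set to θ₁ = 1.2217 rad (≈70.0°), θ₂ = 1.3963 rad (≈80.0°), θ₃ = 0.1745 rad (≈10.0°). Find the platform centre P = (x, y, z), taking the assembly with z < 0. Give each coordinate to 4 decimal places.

(-0.0545, -0.1343, -0.4851)

arm 1 at φ=0.0°: e+L cos θ1 = 0.2510;  centre 1 = (0.2510, 0.0000, -0.1128)
φ2=120.0°: virtual centre (-0.1154, 0.1999, -0.1182), radius l
φ3=240.0°: virtual centre (-0.1641, -0.2842, -0.0208), radius l
subtract pairs → two planes through P
[-0.7329 0.3998 -0.0108]·P = -0.0085;  [-0.8303 -0.5684 0.1839]·P = 0.0324
det = 0.7486;  x = -0.0109+0.0900z,  y = -0.0411+0.1920z
into |P−centre ₁|² = l²: 1.0450z² + 0.1626z + -0.1670 = 0;  Δ = 0.7245;  z = -0.4851 or 0.3295 → z<0 root = -0.4851
x = -0.0545, y = -0.1343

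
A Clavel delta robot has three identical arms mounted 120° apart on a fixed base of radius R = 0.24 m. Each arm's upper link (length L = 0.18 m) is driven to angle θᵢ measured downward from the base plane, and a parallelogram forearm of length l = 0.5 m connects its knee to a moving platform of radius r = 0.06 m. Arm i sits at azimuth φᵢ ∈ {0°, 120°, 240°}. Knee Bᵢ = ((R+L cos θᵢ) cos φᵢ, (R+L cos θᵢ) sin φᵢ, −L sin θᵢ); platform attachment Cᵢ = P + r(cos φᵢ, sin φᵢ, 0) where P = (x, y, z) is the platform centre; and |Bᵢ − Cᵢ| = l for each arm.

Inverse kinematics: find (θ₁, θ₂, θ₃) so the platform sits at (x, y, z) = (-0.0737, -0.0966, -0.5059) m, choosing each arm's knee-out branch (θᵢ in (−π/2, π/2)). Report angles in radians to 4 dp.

rotate P by −φ1: (-0.0737, -0.0966, -0.5059)
  e−x'=0.2537;  (l²−L²−(e−x')²−y'²−z²)/2L = -0.3112
  √(A²+B²)=0.5659;  θ1 = -1.1060+2.1530 ≈ 1.0470
φ2=120.0° → target in arm frame (-0.0468, 0.1121)
  A cos θ + B sin θ = C:  0.2268·cos θ + -0.5059·sin θ = -0.2843
  γ=atan2(-0.5059,0.2268)=-1.1493;  ψ=arccos(-0.5128)=2.1092;  θ2=γ+ψ≈0.9599
φ3=240.0° → target in arm frame (0.1205, -0.0155)
  A=0.0595, B=-0.5059, C=(l²−L²−A²−y'²−z²)/(2L)=-0.1170
  √(A²+B²)=0.5094;  θ3 = -1.4537+1.8025 ≈ 0.3488

θ₁ = 1.0470, θ₂ = 0.9599, θ₃ = 0.3488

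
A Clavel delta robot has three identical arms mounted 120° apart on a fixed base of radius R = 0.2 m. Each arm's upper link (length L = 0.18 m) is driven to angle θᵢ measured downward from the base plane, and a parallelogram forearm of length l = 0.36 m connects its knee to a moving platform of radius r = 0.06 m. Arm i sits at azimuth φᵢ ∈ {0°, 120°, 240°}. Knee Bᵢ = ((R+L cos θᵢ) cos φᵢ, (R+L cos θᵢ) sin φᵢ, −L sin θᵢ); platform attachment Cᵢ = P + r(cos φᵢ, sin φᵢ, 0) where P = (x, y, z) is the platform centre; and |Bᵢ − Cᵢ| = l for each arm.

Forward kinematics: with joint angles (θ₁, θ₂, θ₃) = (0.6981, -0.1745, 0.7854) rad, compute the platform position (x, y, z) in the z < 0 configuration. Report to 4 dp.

arm 1 at φ=0.0°: (R−r)+L cos θ1 = 0.2779;  S1 = (0.2779, 0.0000, -0.1157)
arm 2 at φ=120.0°: (R−r)+L cos θ2 = 0.3173;  S2 = (-0.1586, 0.2748, 0.0313)
S3 = (0.2673·cos240.0°, 0.2673·sin240.0°, -0.1273) = (-0.1336, -0.2315, -0.1273)
subtract pairs → two planes through P
linear system: -0.8730x+0.5495y = 0.0110−0.2939z; -0.8231x+-0.4629y = -0.0030−-0.0232z
det = 0.8565;  x = -0.0041+0.1440z,  y = 0.0136+-0.3060z
quadratic in z: (1.1144)z²+(0.1419)z+(-0.0365)=0, √Δ=0.4278 → z ∈ {-0.2556, 0.1283}; z = -0.2556 (taking z<0)
x = -0.0409, y = 0.0918

(-0.0409, 0.0918, -0.2556)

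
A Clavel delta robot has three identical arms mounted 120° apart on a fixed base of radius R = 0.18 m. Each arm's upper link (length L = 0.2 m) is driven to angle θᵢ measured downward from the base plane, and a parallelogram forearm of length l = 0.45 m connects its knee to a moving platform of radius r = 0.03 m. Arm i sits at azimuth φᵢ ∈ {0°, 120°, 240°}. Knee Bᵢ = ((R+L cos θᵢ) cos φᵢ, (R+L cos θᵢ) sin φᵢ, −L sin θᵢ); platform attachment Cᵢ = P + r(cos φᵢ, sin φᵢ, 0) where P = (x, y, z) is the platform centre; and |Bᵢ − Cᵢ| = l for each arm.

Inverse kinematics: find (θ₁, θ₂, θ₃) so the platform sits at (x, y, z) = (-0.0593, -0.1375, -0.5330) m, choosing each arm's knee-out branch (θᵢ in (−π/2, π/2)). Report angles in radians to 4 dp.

θ₁ = 1.3093, θ₂ = 1.3963, θ₃ = 0.6110

rotate P by −φ1: (-0.0593, -0.1375, -0.5330)
  e−x'=0.2093;  (l²−L²−(e−x')²−y'²−z²)/2L = -0.4608
  √(A²+B²)=0.5726;  θ1 = -1.1966+2.5059 ≈ 1.3093
rotate P by −φ2: (-0.0894, 0.1201, -0.5330)
  e−x'=0.2394;  (l²−L²−(e−x')²−y'²−z²)/2L = -0.4834
  √(A²+B²)=0.5843;  θ2 = -1.1486+2.5449 ≈ 1.3963
rotate P by −φ3: (0.1487, 0.0174, -0.5330)
  e−x'=0.0013;  (l²−L²−(e−x')²−y'²−z²)/2L = -0.3047
  θ3 = atan2(B,A) + arccos(C/0.5330) = 0.6110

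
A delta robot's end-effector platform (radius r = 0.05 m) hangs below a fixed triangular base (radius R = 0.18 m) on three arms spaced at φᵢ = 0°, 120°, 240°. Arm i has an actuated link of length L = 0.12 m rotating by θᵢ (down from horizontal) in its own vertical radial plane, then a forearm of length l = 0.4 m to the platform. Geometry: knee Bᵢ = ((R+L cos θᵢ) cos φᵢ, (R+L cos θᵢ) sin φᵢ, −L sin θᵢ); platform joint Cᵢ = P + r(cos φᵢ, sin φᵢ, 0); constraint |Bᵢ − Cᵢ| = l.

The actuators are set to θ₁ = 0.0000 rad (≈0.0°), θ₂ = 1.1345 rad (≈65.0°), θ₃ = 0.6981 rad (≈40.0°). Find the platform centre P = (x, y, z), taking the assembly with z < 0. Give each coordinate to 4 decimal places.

arm 1 at φ=0.0°: (R−r)+L cos θ1 = 0.2500;  centre 1 = (0.2500, 0.0000, 0.0000)
centre 2 = (0.1807·cos120.0°, 0.1807·sin120.0°, -0.1088) = (-0.0904, 0.1565, -0.1088)
centre 3 = (0.2219·cos240.0°, 0.2219·sin240.0°, -0.0771) = (-0.1110, -0.1922, -0.0771)
|centre ₂|²−|centre ₁|² = -0.0180;  |centre ₃|²−|centre ₁|² = -0.0073
linear system: -0.6807x+0.3130y = -0.0180−-0.2175z; -0.7219x+-0.3844y = -0.0073−-0.1543z
det = 0.4876;  x = 0.0189+-0.2705z,  y = -0.0165+0.1067z
into |P−centre ₁|² = l²: 1.0845z² + 0.1215z + -0.1063 = 0;  Δ = 0.4760;  z = -0.3741 or 0.2620 → z<0 root = -0.3741
x = 0.1201, y = -0.0564

(0.1201, -0.0564, -0.3741)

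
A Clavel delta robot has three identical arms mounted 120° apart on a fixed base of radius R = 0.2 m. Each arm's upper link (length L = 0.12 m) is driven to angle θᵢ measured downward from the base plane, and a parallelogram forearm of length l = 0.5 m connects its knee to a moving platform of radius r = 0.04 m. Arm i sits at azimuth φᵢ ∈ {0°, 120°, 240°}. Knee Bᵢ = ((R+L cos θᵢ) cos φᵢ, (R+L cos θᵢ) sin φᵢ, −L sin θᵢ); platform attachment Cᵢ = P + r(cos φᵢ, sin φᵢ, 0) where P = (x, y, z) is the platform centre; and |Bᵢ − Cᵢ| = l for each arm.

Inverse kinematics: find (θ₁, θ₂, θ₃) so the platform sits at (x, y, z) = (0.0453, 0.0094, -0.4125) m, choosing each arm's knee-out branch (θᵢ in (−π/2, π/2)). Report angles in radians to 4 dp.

θ₁ = -0.2616, θ₂ = 0.0876, θ₃ = 0.1750

φ1=0.0° → target in arm frame (0.0453, 0.0094)
  A=0.1147, B=-0.4125, C=(l²−L²−A²−y'²−z²)/(2L)=0.2175
  γ=atan2(-0.4125,0.1147)=-1.2996;  ψ=arccos(0.5080)=1.0379;  θ1=γ+ψ≈-0.2616
φ2=120.0° → target in arm frame (-0.0145, -0.0439)
  A cos θ + B sin θ = C:  0.1745·cos θ + -0.4125·sin θ = 0.1378
  θ2 = atan2(B,A) + arccos(C/0.4479) = 0.0876
rotate P by −φ3: (-0.0308, 0.0345, -0.4125)
  A=0.1908, B=-0.4125, C=(l²−L²−A²−y'²−z²)/(2L)=0.1160
  √(A²+B²)=0.4545;  θ3 = -1.1376+1.3126 ≈ 0.1750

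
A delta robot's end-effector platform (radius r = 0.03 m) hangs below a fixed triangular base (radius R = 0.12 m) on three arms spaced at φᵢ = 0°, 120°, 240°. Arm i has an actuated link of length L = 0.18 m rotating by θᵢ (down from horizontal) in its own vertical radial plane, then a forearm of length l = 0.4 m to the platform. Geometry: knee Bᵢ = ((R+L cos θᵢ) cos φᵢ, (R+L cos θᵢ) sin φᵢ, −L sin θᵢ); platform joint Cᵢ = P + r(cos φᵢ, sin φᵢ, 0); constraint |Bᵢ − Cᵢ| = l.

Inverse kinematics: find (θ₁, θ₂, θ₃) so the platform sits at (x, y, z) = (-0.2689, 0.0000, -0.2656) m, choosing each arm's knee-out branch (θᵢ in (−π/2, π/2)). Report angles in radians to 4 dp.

rotate P by −φ1: (-0.2689, 0.0000, -0.2656)
  A=0.3589, B=-0.2656, C=(l²−L²−A²−y'²−z²)/(2L)=-0.1993
  √(A²+B²)=0.4465;  θ1 = -0.6371+2.0335 ≈ 1.3964
rotate P by −φ2: (0.1344, 0.2329, -0.2656)
  A=-0.0444, B=-0.2656, C=(l²−L²−A²−y'²−z²)/(2L)=0.0024
  √(A²+B²)=0.2693;  θ2 = -1.7366+1.5620 ≈ -0.1746
φ3=240.0° → target in arm frame (0.1345, -0.2329)
  A=-0.0445, B=-0.2656, C=(l²−L²−A²−y'²−z²)/(2L)=0.0024
  γ=atan2(-0.2656,-0.0445)=-1.7366;  ψ=arccos(0.0088)=1.5620;  θ3=γ+ψ≈-0.1746

θ₁ = 1.3964, θ₂ = -0.1746, θ₃ = -0.1746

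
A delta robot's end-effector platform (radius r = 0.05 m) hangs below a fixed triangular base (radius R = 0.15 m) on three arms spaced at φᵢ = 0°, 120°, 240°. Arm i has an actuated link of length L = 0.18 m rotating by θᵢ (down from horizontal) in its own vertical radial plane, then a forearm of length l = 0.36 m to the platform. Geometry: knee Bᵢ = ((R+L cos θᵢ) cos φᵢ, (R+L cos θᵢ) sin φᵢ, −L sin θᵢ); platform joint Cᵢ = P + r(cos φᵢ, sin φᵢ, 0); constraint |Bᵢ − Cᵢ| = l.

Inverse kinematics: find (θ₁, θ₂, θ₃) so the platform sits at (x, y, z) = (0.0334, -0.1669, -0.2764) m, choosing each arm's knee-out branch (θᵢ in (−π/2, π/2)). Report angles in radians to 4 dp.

θ₁ = 0.3489, θ₂ = 1.1343, θ₃ = -0.1744

φ1=0.0° → target in arm frame (0.0334, -0.1669)
  e−x'=0.0666;  (l²−L²−(e−x')²−y'²−z²)/2L = -0.0319
  γ=atan2(-0.2764,0.0666)=-1.3343;  ψ=arccos(-0.1122)=1.6833;  θ1=γ+ψ≈0.3489
arm 2 (φ=120.0°): x'=-0.1612, y'=0.0545
  e−x'=0.2612;  (l²−L²−(e−x')²−y'²−z²)/2L = -0.1400
  √(A²+B²)=0.3803;  θ2 = -0.8136+1.9479 ≈ 1.1343
φ3=240.0° → target in arm frame (0.1278, 0.1124)
  A cos θ + B sin θ = C:  -0.0278·cos θ + -0.2764·sin θ = 0.0206
  θ3 = atan2(B,A) + arccos(C/0.2778) = -0.1744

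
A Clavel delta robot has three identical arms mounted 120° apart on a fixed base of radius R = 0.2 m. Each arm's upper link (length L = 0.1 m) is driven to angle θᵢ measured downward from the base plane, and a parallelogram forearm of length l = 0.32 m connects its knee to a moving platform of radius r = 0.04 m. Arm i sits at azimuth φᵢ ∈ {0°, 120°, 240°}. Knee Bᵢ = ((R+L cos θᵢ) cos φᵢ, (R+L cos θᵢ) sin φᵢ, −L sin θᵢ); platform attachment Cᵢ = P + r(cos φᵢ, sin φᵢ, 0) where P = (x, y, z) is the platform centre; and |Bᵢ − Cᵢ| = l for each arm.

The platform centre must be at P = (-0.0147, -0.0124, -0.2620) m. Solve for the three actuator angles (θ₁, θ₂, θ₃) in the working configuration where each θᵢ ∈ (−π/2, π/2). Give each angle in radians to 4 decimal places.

θ₁ = 0.6982, θ₂ = 0.6110, θ₃ = 0.4364

arm 1 (φ=0.0°): x'=-0.0147, y'=-0.0124
  e−x'=0.1747;  (l²−L²−(e−x')²−y'²−z²)/2L = -0.0346
  √(A²+B²)=0.3149;  θ1 = -0.9827+1.6809 ≈ 0.6982
arm 2 (φ=120.0°): x'=-0.0034, y'=0.0189
  A=0.1634, B=-0.2620, C=(l²−L²−A²−y'²−z²)/(2L)=-0.0165
  γ=atan2(-0.2620,0.1634)=-1.0132;  ψ=arccos(-0.0534)=1.6242;  θ2=γ+ψ≈0.6110
rotate P by −φ3: (0.0181, -0.0065, -0.2620)
  A cos θ + B sin θ = C:  0.1419·cos θ + -0.2620·sin θ = 0.0179
  √(A²+B²)=0.2980;  θ3 = -1.0744+1.5108 ≈ 0.4364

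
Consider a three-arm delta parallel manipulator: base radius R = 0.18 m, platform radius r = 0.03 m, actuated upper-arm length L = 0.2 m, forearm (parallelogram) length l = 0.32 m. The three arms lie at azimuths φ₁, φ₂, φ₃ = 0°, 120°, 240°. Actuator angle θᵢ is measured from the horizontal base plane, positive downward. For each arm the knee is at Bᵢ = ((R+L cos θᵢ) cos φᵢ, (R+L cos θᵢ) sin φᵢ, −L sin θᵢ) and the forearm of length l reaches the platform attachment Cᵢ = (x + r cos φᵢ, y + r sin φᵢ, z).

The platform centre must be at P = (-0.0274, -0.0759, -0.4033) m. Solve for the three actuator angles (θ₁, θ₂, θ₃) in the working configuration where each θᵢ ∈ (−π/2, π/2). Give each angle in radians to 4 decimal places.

θ₁ = 1.3092, θ₂ = 1.3966, θ₃ = 0.8727

arm 1 (φ=0.0°): x'=-0.0274, y'=-0.0759
  A=0.1774, B=-0.4033, C=(l²−L²−A²−y'²−z²)/(2L)=-0.3437
  γ=atan2(-0.4033,0.1774)=-1.1564;  ψ=arccos(-0.7801)=2.4656;  θ1=γ+ψ≈1.3092
arm 2 (φ=120.0°): x'=-0.0520, y'=0.0617
  e−x'=0.2020;  (l²−L²−(e−x')²−y'²−z²)/2L = -0.3622
  √(A²+B²)=0.4511;  θ2 = -1.1064+2.5030 ≈ 1.3966
arm 3 (φ=240.0°): x'=0.0794, y'=0.0142
  A=0.0706, B=-0.4033, C=(l²−L²−A²−y'²−z²)/(2L)=-0.2636
  √(A²+B²)=0.4094;  θ3 = -1.3976+2.2702 ≈ 0.8727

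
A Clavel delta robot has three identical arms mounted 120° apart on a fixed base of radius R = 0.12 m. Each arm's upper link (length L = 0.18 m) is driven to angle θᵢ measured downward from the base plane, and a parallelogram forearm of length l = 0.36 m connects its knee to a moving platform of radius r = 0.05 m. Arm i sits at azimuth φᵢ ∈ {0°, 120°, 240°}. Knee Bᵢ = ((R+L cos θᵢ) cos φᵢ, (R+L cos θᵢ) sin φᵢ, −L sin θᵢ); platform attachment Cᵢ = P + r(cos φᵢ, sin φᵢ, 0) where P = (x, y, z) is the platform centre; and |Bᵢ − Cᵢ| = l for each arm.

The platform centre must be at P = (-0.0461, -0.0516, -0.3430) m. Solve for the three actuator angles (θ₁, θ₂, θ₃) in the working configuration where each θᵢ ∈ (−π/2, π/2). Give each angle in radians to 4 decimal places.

θ₁ = 0.6109, θ₂ = 0.5236, θ₃ = 0.1746

rotate P by −φ1: (-0.0461, -0.0516, -0.3430)
  A=0.1161, B=-0.3430, C=(l²−L²−A²−y'²−z²)/(2L)=-0.1016
  √(A²+B²)=0.3621;  θ1 = -1.2444+1.8553 ≈ 0.6109
φ2=120.0° → target in arm frame (-0.0216, 0.0657)
  A=0.0916, B=-0.3430, C=(l²−L²−A²−y'²−z²)/(2L)=-0.0921
  θ2 = atan2(B,A) + arccos(C/0.3550) = 0.5236
rotate P by −φ3: (0.0677, -0.0141, -0.3430)
  A cos θ + B sin θ = C:  0.0023·cos θ + -0.3430·sin θ = -0.0574
  γ=atan2(-0.3430,0.0023)=-1.5642;  ψ=arccos(-0.1673)=1.7388;  θ3=γ+ψ≈0.1746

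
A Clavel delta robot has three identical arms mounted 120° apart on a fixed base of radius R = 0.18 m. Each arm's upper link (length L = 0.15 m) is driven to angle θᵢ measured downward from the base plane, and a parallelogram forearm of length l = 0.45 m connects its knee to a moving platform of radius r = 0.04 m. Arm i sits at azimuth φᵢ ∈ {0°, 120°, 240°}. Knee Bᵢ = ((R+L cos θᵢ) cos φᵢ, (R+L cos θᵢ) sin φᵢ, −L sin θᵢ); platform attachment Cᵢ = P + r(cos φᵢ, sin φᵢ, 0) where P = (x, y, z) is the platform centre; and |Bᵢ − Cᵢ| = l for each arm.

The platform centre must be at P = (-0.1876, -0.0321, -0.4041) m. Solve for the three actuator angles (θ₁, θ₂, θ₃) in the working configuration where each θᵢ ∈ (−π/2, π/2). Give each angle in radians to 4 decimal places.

arm 1 (φ=0.0°): x'=-0.1876, y'=-0.0321
  e−x'=0.3276;  (l²−L²−(e−x')²−y'²−z²)/2L = -0.3055
  γ=atan2(-0.4041,0.3276)=-0.8896;  ψ=arccos(-0.5873)=2.1985;  θ1=γ+ψ≈1.3089
φ2=120.0° → target in arm frame (0.0660, 0.1785)
  A=0.0740, B=-0.4041, C=(l²−L²−A²−y'²−z²)/(2L)=-0.0688
  θ2 = atan2(B,A) + arccos(C/0.4108) = 0.3494
rotate P by −φ3: (0.1216, -0.1464, -0.4041)
  e−x'=0.0184;  (l²−L²−(e−x')²−y'²−z²)/2L = -0.0169
  γ=atan2(-0.4041,0.0184)=-1.5253;  ψ=arccos(-0.0418)=1.6126;  θ3=γ+ψ≈0.0873

θ₁ = 1.3089, θ₂ = 0.3494, θ₃ = 0.0873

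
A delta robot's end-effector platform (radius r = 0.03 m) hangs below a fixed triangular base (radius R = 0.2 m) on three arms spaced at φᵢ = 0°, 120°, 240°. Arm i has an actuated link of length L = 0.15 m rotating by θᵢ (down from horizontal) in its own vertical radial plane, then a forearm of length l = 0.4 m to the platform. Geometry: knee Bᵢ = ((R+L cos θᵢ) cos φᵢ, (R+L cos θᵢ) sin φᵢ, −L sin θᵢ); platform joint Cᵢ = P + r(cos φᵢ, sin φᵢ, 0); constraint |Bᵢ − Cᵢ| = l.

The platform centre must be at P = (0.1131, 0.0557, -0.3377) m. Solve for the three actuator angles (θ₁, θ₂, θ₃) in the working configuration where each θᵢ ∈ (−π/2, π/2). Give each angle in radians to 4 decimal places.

θ₁ = -0.0005, θ₂ = 0.6983, θ₃ = 1.1343

rotate P by −φ1: (0.1131, 0.0557, -0.3377)
  A cos θ + B sin θ = C:  0.0569·cos θ + -0.3377·sin θ = 0.0571
  √(A²+B²)=0.3425;  θ1 = -1.4039+1.4034 ≈ -0.0005
rotate P by −φ2: (-0.0083, -0.1258, -0.3377)
  A=0.1783, B=-0.3377, C=(l²−L²−A²−y'²−z²)/(2L)=-0.0805
  θ2 = atan2(B,A) + arccos(C/0.3819) = 0.6983
arm 3 (φ=240.0°): x'=-0.1048, y'=0.0701
  e−x'=0.2748;  (l²−L²−(e−x')²−y'²−z²)/2L = -0.1899
  θ3 = atan2(B,A) + arccos(C/0.4354) = 1.1343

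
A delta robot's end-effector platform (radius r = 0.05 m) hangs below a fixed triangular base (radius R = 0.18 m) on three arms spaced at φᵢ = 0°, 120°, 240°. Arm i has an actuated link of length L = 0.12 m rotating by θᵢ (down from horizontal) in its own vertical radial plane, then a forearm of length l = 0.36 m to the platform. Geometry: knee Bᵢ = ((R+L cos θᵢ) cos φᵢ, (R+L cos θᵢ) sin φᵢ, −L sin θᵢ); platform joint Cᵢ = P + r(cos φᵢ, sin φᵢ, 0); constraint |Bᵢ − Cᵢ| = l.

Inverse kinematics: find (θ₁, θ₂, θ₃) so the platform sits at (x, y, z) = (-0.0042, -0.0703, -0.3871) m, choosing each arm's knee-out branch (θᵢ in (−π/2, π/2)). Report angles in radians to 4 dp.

θ₁ = 0.9595, θ₂ = 1.2215, θ₃ = 0.6111

arm 1 (φ=0.0°): x'=-0.0042, y'=-0.0703
  e−x'=0.1342;  (l²−L²−(e−x')²−y'²−z²)/2L = -0.2400
  γ=atan2(-0.3871,0.1342)=-1.2371;  ψ=arccos(-0.5858)=2.1966;  θ1=γ+ψ≈0.9595
φ2=120.0° → target in arm frame (-0.0588, 0.0388)
  e−x'=0.1888;  (l²−L²−(e−x')²−y'²−z²)/2L = -0.2991
  γ=atan2(-0.3871,0.1888)=-1.1171;  ψ=arccos(-0.6945)=2.3386;  θ2=γ+ψ≈1.2215
arm 3 (φ=240.0°): x'=0.0630, y'=0.0315
  A cos θ + B sin θ = C:  0.0670·cos θ + -0.3871·sin θ = -0.1672
  √(A²+B²)=0.3929;  θ3 = -1.3994+2.0105 ≈ 0.6111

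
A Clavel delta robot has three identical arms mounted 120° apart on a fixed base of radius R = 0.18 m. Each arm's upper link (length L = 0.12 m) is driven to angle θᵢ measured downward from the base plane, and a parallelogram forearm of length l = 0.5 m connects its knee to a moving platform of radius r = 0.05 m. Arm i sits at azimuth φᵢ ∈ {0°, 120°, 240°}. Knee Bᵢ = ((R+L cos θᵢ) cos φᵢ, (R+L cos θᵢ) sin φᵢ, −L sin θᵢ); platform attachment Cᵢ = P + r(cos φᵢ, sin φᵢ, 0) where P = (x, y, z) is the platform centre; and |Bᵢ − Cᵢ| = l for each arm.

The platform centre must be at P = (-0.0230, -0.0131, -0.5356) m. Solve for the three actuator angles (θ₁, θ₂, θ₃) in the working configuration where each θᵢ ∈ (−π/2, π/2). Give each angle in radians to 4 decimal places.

θ₁ = 0.8725, θ₂ = 0.7851, θ₃ = 0.6982

rotate P by −φ1: (-0.0230, -0.0131, -0.5356)
  A cos θ + B sin θ = C:  0.1530·cos θ + -0.5356·sin θ = -0.3119
  γ=atan2(-0.5356,0.1530)=-1.2925;  ψ=arccos(-0.5599)=2.1650;  θ1=γ+ψ≈0.8725
rotate P by −φ2: (0.0002, 0.0265, -0.5356)
  A cos θ + B sin θ = C:  0.1298·cos θ + -0.5356·sin θ = -0.2868
  γ=atan2(-0.5356,0.1298)=-1.3330;  ψ=arccos(-0.5204)=2.1181;  θ2=γ+ψ≈0.7851
arm 3 (φ=240.0°): x'=0.0228, y'=-0.0134
  A cos θ + B sin θ = C:  0.1072·cos θ + -0.5356·sin θ = -0.2622
  √(A²+B²)=0.5462;  θ3 = -1.3733+2.0715 ≈ 0.6982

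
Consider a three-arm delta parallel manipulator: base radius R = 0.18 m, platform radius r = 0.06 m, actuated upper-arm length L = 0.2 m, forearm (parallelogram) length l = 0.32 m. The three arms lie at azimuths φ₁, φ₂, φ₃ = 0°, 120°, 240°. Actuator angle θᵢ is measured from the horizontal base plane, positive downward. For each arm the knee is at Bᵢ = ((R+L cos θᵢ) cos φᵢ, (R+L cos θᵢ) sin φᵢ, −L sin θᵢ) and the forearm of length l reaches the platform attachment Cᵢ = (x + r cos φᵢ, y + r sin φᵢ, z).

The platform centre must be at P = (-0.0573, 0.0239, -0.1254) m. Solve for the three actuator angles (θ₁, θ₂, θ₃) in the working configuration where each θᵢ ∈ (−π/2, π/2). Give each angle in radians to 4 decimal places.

rotate P by −φ1: (-0.0573, 0.0239, -0.1254)
  e−x'=0.1773;  (l²−L²−(e−x')²−y'²−z²)/2L = 0.0367
  θ1 = atan2(B,A) + arccos(C/0.2172) = 0.7855
arm 2 (φ=120.0°): x'=0.0493, y'=0.0377
  e−x'=0.0707;  (l²−L²−(e−x')²−y'²−z²)/2L = 0.1007
  γ=atan2(-0.1254,0.0707)=-1.0577;  ψ=arccos(0.6993)=0.7963;  θ2=γ+ψ≈-0.2614
φ3=240.0° → target in arm frame (0.0080, -0.0616)
  A=0.1120, B=-0.1254, C=(l²−L²−A²−y'²−z²)/(2L)=0.0758
  γ=atan2(-0.1254,0.1120)=-0.8416;  ψ=arccos(0.4509)=1.1031;  θ3=γ+ψ≈0.2615

θ₁ = 0.7855, θ₂ = -0.2614, θ₃ = 0.2615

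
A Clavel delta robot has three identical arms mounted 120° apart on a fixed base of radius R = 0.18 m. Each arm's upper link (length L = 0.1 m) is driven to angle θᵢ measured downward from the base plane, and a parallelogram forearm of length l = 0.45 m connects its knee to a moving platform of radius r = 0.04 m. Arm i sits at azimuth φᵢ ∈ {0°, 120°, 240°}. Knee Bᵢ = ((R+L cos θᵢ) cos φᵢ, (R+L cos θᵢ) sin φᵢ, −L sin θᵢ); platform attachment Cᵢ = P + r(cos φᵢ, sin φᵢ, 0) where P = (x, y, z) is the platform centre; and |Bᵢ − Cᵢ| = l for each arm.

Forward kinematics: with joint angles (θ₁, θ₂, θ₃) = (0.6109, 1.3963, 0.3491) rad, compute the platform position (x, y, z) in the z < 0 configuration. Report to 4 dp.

arm 1 at φ=0.0°: e+L cos θ1 = 0.2219;  S1 = (0.2219, 0.0000, -0.0574)
φ2=120.0°: virtual centre (-0.0787, 0.1363, -0.0985), radius l
S3 = (0.2340·cos240.0°, 0.2340·sin240.0°, -0.0342) = (-0.1170, -0.2026, -0.0342)
|S₂|²−|S₁|² = -0.0181;  |S₃|²−|S₁|² = 0.0034
plane₁₂: -0.6012x+0.2726y+-0.0822z = -0.0181
det = 0.4284;  x = 0.0150+-0.0483z,  y = -0.0333+0.1951z
sphere 1 gives Az²+Bz+C=0 with A=1.0404, B=0.1217, C=-0.1553;  B²−4AC=0.6610;  roots -0.4492, 0.3322;  negative root z = -0.4492
x = 0.0367, y = -0.1210

(0.0367, -0.1210, -0.4492)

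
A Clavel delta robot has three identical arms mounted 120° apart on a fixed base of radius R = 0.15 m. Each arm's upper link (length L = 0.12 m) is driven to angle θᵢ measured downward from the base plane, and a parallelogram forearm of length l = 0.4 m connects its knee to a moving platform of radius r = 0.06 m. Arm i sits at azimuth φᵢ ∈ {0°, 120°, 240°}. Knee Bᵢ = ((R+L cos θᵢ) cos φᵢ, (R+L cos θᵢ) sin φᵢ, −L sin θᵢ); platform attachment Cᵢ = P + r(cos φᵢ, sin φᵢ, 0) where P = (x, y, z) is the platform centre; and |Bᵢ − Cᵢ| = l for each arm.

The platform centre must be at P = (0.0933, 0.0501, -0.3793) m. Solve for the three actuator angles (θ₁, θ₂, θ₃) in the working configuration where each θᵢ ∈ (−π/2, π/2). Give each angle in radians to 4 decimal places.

θ₁ = 0.0000, θ₂ = 0.4362, θ₃ = 0.7851

rotate P by −φ1: (0.0933, 0.0501, -0.3793)
  A cos θ + B sin θ = C:  -0.0033·cos θ + -0.3793·sin θ = -0.0033
  γ=atan2(-0.3793,-0.0033)=-1.5795;  ψ=arccos(-0.0087)=1.5795;  θ1=γ+ψ≈0.0000
arm 2 (φ=120.0°): x'=-0.0033, y'=-0.1059
  e−x'=0.0933;  (l²−L²−(e−x')²−y'²−z²)/2L = -0.0757
  θ2 = atan2(B,A) + arccos(C/0.3906) = 0.4362
rotate P by −φ3: (-0.0900, 0.0558, -0.3793)
  A cos θ + B sin θ = C:  0.1800·cos θ + -0.3793·sin θ = -0.1408
  θ3 = atan2(B,A) + arccos(C/0.4199) = 0.7851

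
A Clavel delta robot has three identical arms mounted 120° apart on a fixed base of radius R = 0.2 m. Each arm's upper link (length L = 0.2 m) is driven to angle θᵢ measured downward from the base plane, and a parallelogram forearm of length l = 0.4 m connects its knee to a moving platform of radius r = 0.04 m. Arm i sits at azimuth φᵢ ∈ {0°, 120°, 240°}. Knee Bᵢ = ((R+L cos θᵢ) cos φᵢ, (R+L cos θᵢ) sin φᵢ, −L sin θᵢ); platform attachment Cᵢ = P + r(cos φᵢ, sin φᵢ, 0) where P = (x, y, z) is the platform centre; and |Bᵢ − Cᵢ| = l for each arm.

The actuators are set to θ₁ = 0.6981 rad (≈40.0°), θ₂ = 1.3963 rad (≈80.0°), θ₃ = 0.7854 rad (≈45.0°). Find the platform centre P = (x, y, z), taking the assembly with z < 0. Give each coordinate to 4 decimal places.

centre 1 = (0.3132·cos0.0°, 0.3132·sin0.0°, -0.1286) = (0.3132, 0.0000, -0.1286)
arm 2 at φ=120.0°: (R−r)+L cos θ2 = 0.1947;  centre 2 = (-0.0974, 0.1686, -0.1970)
centre 3 = (0.3014·cos240.0°, 0.3014·sin240.0°, -0.1414) = (-0.1507, -0.2610, -0.1414)
eliminate P² terms by subtracting sphere 1 from 2 and 3
linear system: -0.8211x+0.3373y = -0.0379−-0.1368z; -0.9278x+-0.5221y = -0.0038−-0.0257z
Cramer: x(z) = 0.0284-0.1080z;  y(z) = -0.0433+0.1427z
quadratic in z: (1.0320)z²+(0.3063)z+(-0.0605)=0, √Δ=0.5861 → z ∈ {-0.4324, 0.1356}; z = -0.4324 (taking z<0)
x = 0.0751, y = -0.1049

(0.0751, -0.1049, -0.4324)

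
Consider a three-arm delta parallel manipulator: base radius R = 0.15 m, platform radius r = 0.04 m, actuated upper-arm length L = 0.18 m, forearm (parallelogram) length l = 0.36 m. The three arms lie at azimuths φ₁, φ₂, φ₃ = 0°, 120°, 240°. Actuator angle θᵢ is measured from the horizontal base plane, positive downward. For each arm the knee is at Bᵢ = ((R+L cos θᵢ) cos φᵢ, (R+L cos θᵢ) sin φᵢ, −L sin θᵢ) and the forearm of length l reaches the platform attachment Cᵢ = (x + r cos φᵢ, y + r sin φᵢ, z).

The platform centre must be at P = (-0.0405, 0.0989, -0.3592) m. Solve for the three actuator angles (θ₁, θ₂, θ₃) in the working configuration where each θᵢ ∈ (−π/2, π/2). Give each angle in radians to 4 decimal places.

rotate P by −φ1: (-0.0405, 0.0989, -0.3592)
  A cos θ + B sin θ = C:  0.1505·cos θ + -0.3592·sin θ = -0.1785
  θ1 = atan2(B,A) + arccos(C/0.3895) = 0.8729
arm 2 (φ=120.0°): x'=0.1059, y'=-0.0144
  A=0.0041, B=-0.3592, C=(l²−L²−A²−y'²−z²)/(2L)=-0.0890
  √(A²+B²)=0.3592;  θ2 = -1.5594+1.8212 ≈ 0.2618
arm 3 (φ=240.0°): x'=-0.0654, y'=-0.0845
  e−x'=0.1754;  (l²−L²−(e−x')²−y'²−z²)/2L = -0.1937
  θ3 = atan2(B,A) + arccos(C/0.3997) = 0.9601

θ₁ = 0.8729, θ₂ = 0.2618, θ₃ = 0.9601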